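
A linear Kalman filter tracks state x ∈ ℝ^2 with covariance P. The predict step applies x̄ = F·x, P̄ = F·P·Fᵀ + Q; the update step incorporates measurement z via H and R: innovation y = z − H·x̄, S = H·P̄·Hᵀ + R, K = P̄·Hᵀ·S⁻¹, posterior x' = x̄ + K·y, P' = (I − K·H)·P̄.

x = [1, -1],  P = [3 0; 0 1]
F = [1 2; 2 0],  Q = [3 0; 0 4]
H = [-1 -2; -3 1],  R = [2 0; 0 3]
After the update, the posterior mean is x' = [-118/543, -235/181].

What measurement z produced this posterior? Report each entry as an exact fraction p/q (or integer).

z = [3, -1]

x̄ = F·x = [-1, 2]
P̄ = F·P·Fᵀ + Q = [10 6; 6 16]
S = H·P̄·Hᵀ + R = [100 28; 28 73]
K = P̄·Hᵀ·S⁻¹ = [-467/3258 -446/1629; -151/362 24/181]
x' − x̄ = [425/543, -597/181] = K·y
y = (KᵀK)⁻¹·Kᵀ·(x' − x̄) = [6, -6]
z = y + H·x̄ = [6, -6] + [-3, 5] = [3, -1]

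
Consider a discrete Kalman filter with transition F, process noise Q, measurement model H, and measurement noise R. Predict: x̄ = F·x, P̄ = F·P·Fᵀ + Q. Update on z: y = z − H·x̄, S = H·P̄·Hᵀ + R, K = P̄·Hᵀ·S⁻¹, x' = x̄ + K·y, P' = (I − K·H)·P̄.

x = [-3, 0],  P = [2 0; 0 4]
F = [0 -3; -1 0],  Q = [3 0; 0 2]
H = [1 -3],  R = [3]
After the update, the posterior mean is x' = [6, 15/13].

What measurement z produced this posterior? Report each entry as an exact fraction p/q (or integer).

x̄ = F·x = [0, 3]
P̄ = F·P·Fᵀ + Q = [39 0; 0 4]
S = H·P̄·Hᵀ + R = [78]
K = P̄·Hᵀ·S⁻¹ = [1/2; -2/13]
x' − x̄ = [6, -24/13] = K·y
y = (KᵀK)⁻¹·Kᵀ·(x' − x̄) = [12]
z = y + H·x̄ = [12] + [-9] = [3]

z = [3]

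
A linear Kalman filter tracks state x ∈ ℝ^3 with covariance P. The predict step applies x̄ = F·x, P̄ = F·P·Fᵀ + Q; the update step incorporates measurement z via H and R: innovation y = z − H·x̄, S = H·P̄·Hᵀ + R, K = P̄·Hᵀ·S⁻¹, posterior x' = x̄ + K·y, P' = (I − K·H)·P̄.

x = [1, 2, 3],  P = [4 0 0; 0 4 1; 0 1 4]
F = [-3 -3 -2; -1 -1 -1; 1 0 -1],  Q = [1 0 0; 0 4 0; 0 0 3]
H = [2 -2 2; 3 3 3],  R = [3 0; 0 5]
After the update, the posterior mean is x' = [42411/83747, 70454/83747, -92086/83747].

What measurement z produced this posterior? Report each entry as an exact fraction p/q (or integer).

x̄ = F·x = [-15, -6, -2]
P̄ = F·P·Fᵀ + Q = [101 37 -1; 37 18 1; -1 1 11]
S = H·P̄·Hᵀ + R = [211 552; 552 1841]
K = P̄·Hᵀ·S⁻¹ = [5094/83747 17169/83747; -19096/83747 13368/83747; 14922/83747 -2973/83747]
x' − x̄ = [1298616/83747, 572936/83747, 75408/83747] = K·y
y = (KᵀK)⁻¹·Kᵀ·(x' − x̄) = [19, 70]
z = y + H·x̄ = [19, 70] + [-22, -69] = [-3, 1]

z = [-3, 1]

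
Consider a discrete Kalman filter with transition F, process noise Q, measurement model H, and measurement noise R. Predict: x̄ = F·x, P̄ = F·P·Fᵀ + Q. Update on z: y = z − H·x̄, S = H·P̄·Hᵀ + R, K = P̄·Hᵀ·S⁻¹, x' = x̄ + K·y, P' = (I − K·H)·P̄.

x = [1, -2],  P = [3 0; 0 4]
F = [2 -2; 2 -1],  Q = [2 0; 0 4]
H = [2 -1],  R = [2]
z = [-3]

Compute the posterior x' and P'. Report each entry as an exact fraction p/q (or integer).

x̄ = F·x = [6, 4]
P̄ = F·P·Fᵀ + Q = [30 20; 20 20]
y = z − H·x̄ = [-11]
S = H·P̄·Hᵀ + R = [62]
K = P̄·Hᵀ·S⁻¹ = [20/31; 10/31]
x' = x̄ + K·y = [-34/31, 14/31]
P' = (I − K·H)·P̄ = [130/31 220/31; 220/31 420/31]

x' = [-34/31, 14/31]
P' = [130/31 220/31; 220/31 420/31]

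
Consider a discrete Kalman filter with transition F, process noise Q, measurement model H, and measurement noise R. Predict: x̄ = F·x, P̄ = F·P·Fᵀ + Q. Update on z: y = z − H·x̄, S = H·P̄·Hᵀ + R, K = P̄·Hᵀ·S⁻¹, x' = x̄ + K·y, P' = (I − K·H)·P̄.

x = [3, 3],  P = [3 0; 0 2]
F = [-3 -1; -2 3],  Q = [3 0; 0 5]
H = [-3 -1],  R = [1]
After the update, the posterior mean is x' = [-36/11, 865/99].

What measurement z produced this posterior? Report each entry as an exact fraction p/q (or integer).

z = [1]

x̄ = F·x = [-12, 3]
P̄ = F·P·Fᵀ + Q = [32 12; 12 35]
S = H·P̄·Hᵀ + R = [396]
K = P̄·Hᵀ·S⁻¹ = [-3/11; -71/396]
x' − x̄ = [96/11, 568/99] = K·y
y = (KᵀK)⁻¹·Kᵀ·(x' − x̄) = [-32]
z = y + H·x̄ = [-32] + [33] = [1]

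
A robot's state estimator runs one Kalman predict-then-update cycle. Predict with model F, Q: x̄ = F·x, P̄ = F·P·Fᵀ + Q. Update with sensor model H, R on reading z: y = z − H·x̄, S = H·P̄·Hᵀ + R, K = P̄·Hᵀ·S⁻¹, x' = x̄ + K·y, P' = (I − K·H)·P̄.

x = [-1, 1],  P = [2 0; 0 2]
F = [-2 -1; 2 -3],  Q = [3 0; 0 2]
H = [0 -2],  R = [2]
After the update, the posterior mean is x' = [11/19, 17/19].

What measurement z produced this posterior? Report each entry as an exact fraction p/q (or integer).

x̄ = F·x = [1, -5]
P̄ = F·P·Fᵀ + Q = [13 -2; -2 28]
S = H·P̄·Hᵀ + R = [114]
K = P̄·Hᵀ·S⁻¹ = [2/57; -28/57]
x' − x̄ = [-8/19, 112/19] = K·y
y = (KᵀK)⁻¹·Kᵀ·(x' − x̄) = [-12]
z = y + H·x̄ = [-12] + [10] = [-2]

z = [-2]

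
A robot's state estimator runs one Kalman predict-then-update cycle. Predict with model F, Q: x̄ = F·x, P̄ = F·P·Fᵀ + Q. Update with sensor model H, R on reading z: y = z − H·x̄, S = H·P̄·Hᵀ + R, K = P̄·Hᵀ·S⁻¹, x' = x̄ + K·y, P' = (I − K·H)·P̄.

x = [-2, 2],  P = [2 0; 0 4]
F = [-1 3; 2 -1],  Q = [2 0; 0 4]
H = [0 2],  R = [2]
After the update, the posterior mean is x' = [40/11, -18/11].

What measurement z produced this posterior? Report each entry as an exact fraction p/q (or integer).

z = [-3]

x̄ = F·x = [8, -6]
P̄ = F·P·Fᵀ + Q = [40 -16; -16 16]
S = H·P̄·Hᵀ + R = [66]
K = P̄·Hᵀ·S⁻¹ = [-16/33; 16/33]
x' − x̄ = [-48/11, 48/11] = K·y
y = (KᵀK)⁻¹·Kᵀ·(x' − x̄) = [9]
z = y + H·x̄ = [9] + [-12] = [-3]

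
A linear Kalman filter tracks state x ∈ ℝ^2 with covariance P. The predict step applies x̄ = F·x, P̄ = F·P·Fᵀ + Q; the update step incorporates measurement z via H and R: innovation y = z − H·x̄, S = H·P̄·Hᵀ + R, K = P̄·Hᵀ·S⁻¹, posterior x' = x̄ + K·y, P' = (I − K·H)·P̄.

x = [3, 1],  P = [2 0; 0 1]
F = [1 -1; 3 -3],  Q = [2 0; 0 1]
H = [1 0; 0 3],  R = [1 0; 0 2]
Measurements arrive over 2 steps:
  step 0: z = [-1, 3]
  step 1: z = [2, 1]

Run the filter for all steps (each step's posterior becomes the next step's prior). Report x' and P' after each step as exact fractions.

step 0: x̄ = F·x = [2, 6]
step 0: P̄ = F·P·Fᵀ + Q = [5 9; 9 28]
step 0: y = z − H·x̄ = [-3, -15]
step 0: S = H·P̄·Hᵀ + R = [6 27; 27 254]
step 0: K = P̄·Hᵀ·S⁻¹ = [541/795 9/265; 6/265 87/265]
step 0: x' = x̄ + K·y = [-146/265, 267/265]
step 0: P' = (I − K·H)·P̄ = [541/795 6/265; 6/265 58/265]
step 1: x̄ = F·x = [-413/265, -1239/265]
step 1: P̄ = F·P·Fᵀ + Q = [2269/795 679/265; 679/265 2302/265]
step 1: y = z − H·x̄ = [943/265, 3982/265]
step 1: S = H·P̄·Hᵀ + R = [3064/795 2037/265; 2037/265 21248/265]
step 1: K = P̄·Hᵀ·S⁻¹ = [134957/198701 6111/198701; 4074/198701 64191/198701]
step 1: x' = x̄ + K·y = [262396/198701, 50037/198701]
step 1: P' = (I − K·H)·P̄ = [134957/198701 4074/198701; 4074/198701 42794/198701]

step 0: x' = [-146/265, 267/265], P' = [541/795 6/265; 6/265 58/265]
step 1: x' = [262396/198701, 50037/198701], P' = [134957/198701 4074/198701; 4074/198701 42794/198701]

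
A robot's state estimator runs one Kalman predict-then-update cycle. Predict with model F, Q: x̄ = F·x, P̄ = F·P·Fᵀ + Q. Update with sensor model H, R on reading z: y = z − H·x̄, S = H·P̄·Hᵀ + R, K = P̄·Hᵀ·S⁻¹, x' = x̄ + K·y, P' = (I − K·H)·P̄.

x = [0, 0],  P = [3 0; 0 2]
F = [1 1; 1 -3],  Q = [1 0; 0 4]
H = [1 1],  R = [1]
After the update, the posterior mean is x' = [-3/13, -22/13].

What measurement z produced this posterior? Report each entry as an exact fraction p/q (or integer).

z = [-2]

x̄ = F·x = [0, 0]
P̄ = F·P·Fᵀ + Q = [6 -3; -3 25]
S = H·P̄·Hᵀ + R = [26]
K = P̄·Hᵀ·S⁻¹ = [3/26; 11/13]
x' − x̄ = [-3/13, -22/13] = K·y
y = (KᵀK)⁻¹·Kᵀ·(x' − x̄) = [-2]
z = y + H·x̄ = [-2] + [0] = [-2]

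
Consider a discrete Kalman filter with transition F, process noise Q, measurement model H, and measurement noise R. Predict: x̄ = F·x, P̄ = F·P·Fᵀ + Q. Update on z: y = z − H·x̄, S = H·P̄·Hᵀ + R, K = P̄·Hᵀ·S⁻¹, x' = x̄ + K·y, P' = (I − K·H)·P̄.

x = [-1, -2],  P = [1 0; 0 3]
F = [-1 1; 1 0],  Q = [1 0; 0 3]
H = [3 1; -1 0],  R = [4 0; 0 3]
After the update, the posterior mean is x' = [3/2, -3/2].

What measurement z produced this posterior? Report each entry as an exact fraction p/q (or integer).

x̄ = F·x = [-1, -1]
P̄ = F·P·Fᵀ + Q = [5 -1; -1 4]
S = H·P̄·Hᵀ + R = [47 -14; -14 8]
K = P̄·Hᵀ·S⁻¹ = [7/30 -13/60; 11/90 61/180]
x' − x̄ = [5/2, -1/2] = K·y
y = (KᵀK)⁻¹·Kᵀ·(x' − x̄) = [7, -4]
z = y + H·x̄ = [7, -4] + [-4, 1] = [3, -3]

z = [3, -3]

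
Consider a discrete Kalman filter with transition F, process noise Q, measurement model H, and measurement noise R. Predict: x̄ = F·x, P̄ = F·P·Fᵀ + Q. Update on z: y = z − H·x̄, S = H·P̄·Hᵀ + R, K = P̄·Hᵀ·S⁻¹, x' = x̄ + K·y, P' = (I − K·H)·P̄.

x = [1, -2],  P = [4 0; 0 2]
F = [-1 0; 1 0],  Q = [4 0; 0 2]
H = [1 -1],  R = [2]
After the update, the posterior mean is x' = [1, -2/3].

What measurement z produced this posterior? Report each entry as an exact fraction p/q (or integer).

z = [2]

x̄ = F·x = [-1, 1]
P̄ = F·P·Fᵀ + Q = [8 -4; -4 6]
S = H·P̄·Hᵀ + R = [24]
K = P̄·Hᵀ·S⁻¹ = [1/2; -5/12]
x' − x̄ = [2, -5/3] = K·y
y = (KᵀK)⁻¹·Kᵀ·(x' − x̄) = [4]
z = y + H·x̄ = [4] + [-2] = [2]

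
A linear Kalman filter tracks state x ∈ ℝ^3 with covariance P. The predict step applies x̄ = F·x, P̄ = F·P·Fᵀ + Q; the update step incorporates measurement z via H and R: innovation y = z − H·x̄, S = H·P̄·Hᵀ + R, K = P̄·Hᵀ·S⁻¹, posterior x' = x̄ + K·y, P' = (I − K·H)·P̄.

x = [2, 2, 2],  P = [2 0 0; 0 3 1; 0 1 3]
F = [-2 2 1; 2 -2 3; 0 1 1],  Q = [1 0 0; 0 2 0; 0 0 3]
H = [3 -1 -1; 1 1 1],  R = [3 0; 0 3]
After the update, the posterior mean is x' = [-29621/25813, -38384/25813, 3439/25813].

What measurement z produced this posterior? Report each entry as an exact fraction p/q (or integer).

x̄ = F·x = [2, 6, 4]
P̄ = F·P·Fᵀ + Q = [28 -7 12; -7 37 4; 12 4 11]
S = H·P̄·Hᵀ + R = [281 38; 38 97]
K = P̄·Hᵀ·S⁻¹ = [6409/25813 6271/25813; -7306/25813 11910/25813; 1011/25813 6789/25813]
x' − x̄ = [-81247/25813, -193262/25813, -99813/25813] = K·y
y = (KᵀK)⁻¹·Kᵀ·(x' − x̄) = [2, -15]
z = y + H·x̄ = [2, -15] + [-4, 12] = [-2, -3]

z = [-2, -3]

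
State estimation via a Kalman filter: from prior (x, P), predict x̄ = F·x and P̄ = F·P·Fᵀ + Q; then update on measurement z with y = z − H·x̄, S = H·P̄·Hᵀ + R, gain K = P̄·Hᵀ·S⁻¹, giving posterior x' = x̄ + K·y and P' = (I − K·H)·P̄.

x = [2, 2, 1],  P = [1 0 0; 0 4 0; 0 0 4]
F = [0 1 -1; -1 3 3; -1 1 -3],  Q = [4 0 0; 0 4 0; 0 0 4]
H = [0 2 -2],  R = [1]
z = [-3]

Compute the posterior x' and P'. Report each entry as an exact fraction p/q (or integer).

x̄ = F·x = [1, 7, -3]
P̄ = F·P·Fᵀ + Q = [12 0 16; 0 77 -23; 16 -23 45]
y = z − H·x̄ = [-23]
S = H·P̄·Hᵀ + R = [673]
K = P̄·Hᵀ·S⁻¹ = [-32/673; 200/673; -136/673]
x' = x̄ + K·y = [1409/673, 111/673, 1109/673]
P' = (I − K·H)·P̄ = [7052/673 6400/673 6416/673; 6400/673 11821/673 11721/673; 6416/673 11721/673 11789/673]

x' = [1409/673, 111/673, 1109/673]
P' = [7052/673 6400/673 6416/673; 6400/673 11821/673 11721/673; 6416/673 11721/673 11789/673]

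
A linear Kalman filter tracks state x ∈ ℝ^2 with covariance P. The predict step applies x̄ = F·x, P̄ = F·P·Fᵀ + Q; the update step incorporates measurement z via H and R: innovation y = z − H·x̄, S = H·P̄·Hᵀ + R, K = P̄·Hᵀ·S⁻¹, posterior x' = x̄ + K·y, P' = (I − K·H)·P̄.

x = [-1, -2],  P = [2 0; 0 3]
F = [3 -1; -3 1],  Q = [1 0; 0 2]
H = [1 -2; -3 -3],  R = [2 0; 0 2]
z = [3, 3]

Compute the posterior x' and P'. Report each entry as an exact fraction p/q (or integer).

x' = [293/817, -1058/817]
P' = [254/817 -142/817; -142/817 1392/5719]

x̄ = F·x = [-1, 1]
P̄ = F·P·Fᵀ + Q = [22 -21; -21 23]
y = z − H·x̄ = [6, 3]
S = H·P̄·Hᵀ + R = [200 9; 9 29]
K = P̄·Hᵀ·S⁻¹ = [269/817 -168/817; -1889/5719 -597/5719]
x' = x̄ + K·y = [293/817, -1058/817]
P' = (I − K·H)·P̄ = [254/817 -142/817; -142/817 1392/5719]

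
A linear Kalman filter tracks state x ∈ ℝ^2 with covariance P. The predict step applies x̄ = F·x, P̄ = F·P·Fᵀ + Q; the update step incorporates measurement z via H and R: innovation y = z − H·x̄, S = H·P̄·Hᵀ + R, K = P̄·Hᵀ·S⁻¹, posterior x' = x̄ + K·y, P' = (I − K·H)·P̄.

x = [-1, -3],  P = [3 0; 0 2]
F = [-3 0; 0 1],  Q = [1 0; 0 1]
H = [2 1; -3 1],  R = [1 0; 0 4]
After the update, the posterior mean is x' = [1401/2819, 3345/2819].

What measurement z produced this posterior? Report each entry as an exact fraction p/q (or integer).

x̄ = F·x = [3, -3]
P̄ = F·P·Fᵀ + Q = [28 0; 0 3]
S = H·P̄·Hᵀ + R = [116 -165; -165 259]
K = P̄·Hᵀ·S⁻¹ = [644/2819 -504/2819; 1272/2819 843/2819]
x' − x̄ = [-7056/2819, 11802/2819] = K·y
y = (KᵀK)⁻¹·Kᵀ·(x' − x̄) = [0, 14]
z = y + H·x̄ = [0, 14] + [3, -12] = [3, 2]

z = [3, 2]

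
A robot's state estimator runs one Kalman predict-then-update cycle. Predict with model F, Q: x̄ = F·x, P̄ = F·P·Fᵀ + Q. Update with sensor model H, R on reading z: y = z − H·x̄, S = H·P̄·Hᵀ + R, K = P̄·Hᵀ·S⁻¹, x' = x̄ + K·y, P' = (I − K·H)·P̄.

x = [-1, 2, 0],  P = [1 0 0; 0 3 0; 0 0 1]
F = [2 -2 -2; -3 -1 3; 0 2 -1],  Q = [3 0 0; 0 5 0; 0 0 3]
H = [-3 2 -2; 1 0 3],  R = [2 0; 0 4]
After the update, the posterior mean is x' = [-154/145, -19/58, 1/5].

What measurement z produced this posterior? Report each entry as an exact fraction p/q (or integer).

x̄ = F·x = [-6, 1, 4]
P̄ = F·P·Fᵀ + Q = [23 -6 -10; -6 26 -9; -10 -9 16]
S = H·P̄·Hᵀ + R = [401 -121; -121 111]
K = P̄·Hᵀ·S⁻¹ = [-3809/14935 -5094/14935; 1155/5974 -517/5974; 41/515 221/515]
x' − x̄ = [716/145, -77/58, -19/5] = K·y
y = (KᵀK)⁻¹·Kᵀ·(x' − x̄) = [-10, -7]
z = y + H·x̄ = [-10, -7] + [12, 6] = [2, -1]

z = [2, -1]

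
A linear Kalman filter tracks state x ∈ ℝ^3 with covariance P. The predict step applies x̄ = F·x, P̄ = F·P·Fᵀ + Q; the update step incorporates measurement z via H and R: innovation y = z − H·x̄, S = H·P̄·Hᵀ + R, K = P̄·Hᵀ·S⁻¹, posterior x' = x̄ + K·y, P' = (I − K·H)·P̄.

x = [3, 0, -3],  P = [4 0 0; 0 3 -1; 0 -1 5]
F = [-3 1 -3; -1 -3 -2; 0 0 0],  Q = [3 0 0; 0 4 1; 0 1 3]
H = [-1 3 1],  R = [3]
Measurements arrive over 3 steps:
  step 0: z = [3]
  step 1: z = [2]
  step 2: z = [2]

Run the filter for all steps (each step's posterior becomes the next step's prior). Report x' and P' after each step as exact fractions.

step 0: x' = [15/56, 8/7, -3/28], P' = [10341/112 429/14 15/56; 429/14 227/21 -6/7; 15/56 -6/7 81/28]
step 1: x' = [957071/92951, 377688/92951, 6606/92951], P' = [18382071/185902 3268679/92951 -410001/92951; 3268679/92951 2438209/185902 -228106/92951; -410001/92951 -228106/92951 275829/92951]
step 2: x' = [8213663/4123109, 35419439/28861763, 5973900/28861763], P' = [358127565/4123109 255514009/8246218 -16762299/4123109; 255514009/8246218 1346750913/115447052 -135111029/57723526; -16762299/4123109 -135111029/57723526 85748730/28861763]

step 0: x̄ = F·x = [0, 3, 0]
step 0: P̄ = F·P·Fᵀ + Q = [93 26 0; 26 43 1; 0 1 3]
step 0: y = z − H·x̄ = [-6]
step 0: S = H·P̄·Hᵀ + R = [336]
step 0: K = P̄·Hᵀ·S⁻¹ = [-5/112; 13/42; 1/56]
step 0: x' = x̄ + K·y = [15/56, 8/7, -3/28]
step 0: P' = (I − K·H)·P̄ = [10341/112 429/14 15/56; 429/14 227/21 -6/7; 15/56 -6/7 81/28]
step 1: x̄ = F·x = [37/56, -195/56, 0]
step 1: P̄ = F·P·Fᵀ + Q = [234167/336 56389/112 0; 56389/112 42541/112 1; 0 1 3]
step 1: y = z − H·x̄ = [367/28]
step 1: S = H·P̄·Hᵀ + R = [92951/84]
step 1: K = P̄·Hᵀ·S⁻¹ = [136667/185902; 107019/185902; 504/92951]
step 1: x' = x̄ + K·y = [957071/92951, 377688/92951, 6606/92951]
step 1: P' = (I − K·H)·P̄ = [18382071/185902 3268679/92951 -410001/92951; 3268679/92951 2438209/185902 -228106/92951; -410001/92951 -228106/92951 275829/92951]
step 2: x̄ = F·x = [-2513343/92951, -2103347/92951, 0]
step 2: P̄ = F·P·Fᵀ + Q = [61076282/92951 46433448/92951 0; 46433448/92951 36872894/92951 1; 0 1 3]
step 2: y = z − H·x̄ = [3982600/92951]
step 2: S = H·P̄·Hᵀ + R = [115447052/92951]
step 2: K = P̄·Hᵀ·S⁻¹ = [5587433/8246218; 64278185/115447052; 278853/57723526]
step 2: x' = x̄ + K·y = [8213663/4123109, 35419439/28861763, 5973900/28861763]
step 2: P' = (I − K·H)·P̄ = [358127565/4123109 255514009/8246218 -16762299/4123109; 255514009/8246218 1346750913/115447052 -135111029/57723526; -16762299/4123109 -135111029/57723526 85748730/28861763]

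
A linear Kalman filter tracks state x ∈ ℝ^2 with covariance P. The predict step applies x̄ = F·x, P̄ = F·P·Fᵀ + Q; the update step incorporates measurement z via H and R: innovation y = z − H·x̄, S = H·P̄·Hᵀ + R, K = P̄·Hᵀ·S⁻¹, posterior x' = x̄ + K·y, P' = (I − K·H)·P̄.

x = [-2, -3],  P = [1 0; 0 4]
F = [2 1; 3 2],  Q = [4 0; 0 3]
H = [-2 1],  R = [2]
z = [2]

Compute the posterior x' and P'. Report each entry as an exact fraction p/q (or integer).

x' = [-7, -12]
P' = [82/11 14; 14 28]

x̄ = F·x = [-7, -12]
P̄ = F·P·Fᵀ + Q = [12 14; 14 28]
y = z − H·x̄ = [0]
S = H·P̄·Hᵀ + R = [22]
K = P̄·Hᵀ·S⁻¹ = [-5/11; 0]
x' = x̄ + K·y = [-7, -12]
P' = (I − K·H)·P̄ = [82/11 14; 14 28]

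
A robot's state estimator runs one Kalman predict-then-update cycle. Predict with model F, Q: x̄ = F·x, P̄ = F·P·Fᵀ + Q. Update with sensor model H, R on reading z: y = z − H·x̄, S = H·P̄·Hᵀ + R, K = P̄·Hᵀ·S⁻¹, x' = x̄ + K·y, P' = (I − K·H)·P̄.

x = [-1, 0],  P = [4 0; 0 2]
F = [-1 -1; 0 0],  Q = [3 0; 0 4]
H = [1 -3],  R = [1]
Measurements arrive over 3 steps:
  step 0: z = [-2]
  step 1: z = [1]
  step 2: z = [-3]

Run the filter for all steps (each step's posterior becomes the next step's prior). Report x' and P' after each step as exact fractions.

step 0: x' = [19/46, 18/23], P' = [333/46 54/23; 54/23 20/23]
step 1: x' = [-1308/2429, -1212/2429], P' = [26899/2429 8724/2429; 8724/2429 3092/2429]
step 2: x' = [-10134/20657, 16812/20657], P' = [289266/20657 93816/20657; 93816/20657 32660/20657]

step 0: x̄ = F·x = [1, 0]
step 0: P̄ = F·P·Fᵀ + Q = [9 0; 0 4]
step 0: y = z − H·x̄ = [-3]
step 0: S = H·P̄·Hᵀ + R = [46]
step 0: K = P̄·Hᵀ·S⁻¹ = [9/46; -6/23]
step 0: x' = x̄ + K·y = [19/46, 18/23]
step 0: P' = (I − K·H)·P̄ = [333/46 54/23; 54/23 20/23]
step 1: x̄ = F·x = [-55/46, 0]
step 1: P̄ = F·P·Fᵀ + Q = [727/46 0; 0 4]
step 1: y = z − H·x̄ = [101/46]
step 1: S = H·P̄·Hᵀ + R = [2429/46]
step 1: K = P̄·Hᵀ·S⁻¹ = [727/2429; -552/2429]
step 1: x' = x̄ + K·y = [-1308/2429, -1212/2429]
step 1: P' = (I − K·H)·P̄ = [26899/2429 8724/2429; 8724/2429 3092/2429]
step 2: x̄ = F·x = [360/347, 0]
step 2: P̄ = F·P·Fᵀ + Q = [7818/347 0; 0 4]
step 2: y = z − H·x̄ = [-1401/347]
step 2: S = H·P̄·Hᵀ + R = [20657/347]
step 2: K = P̄·Hᵀ·S⁻¹ = [7818/20657; -4164/20657]
step 2: x' = x̄ + K·y = [-10134/20657, 16812/20657]
step 2: P' = (I − K·H)·P̄ = [289266/20657 93816/20657; 93816/20657 32660/20657]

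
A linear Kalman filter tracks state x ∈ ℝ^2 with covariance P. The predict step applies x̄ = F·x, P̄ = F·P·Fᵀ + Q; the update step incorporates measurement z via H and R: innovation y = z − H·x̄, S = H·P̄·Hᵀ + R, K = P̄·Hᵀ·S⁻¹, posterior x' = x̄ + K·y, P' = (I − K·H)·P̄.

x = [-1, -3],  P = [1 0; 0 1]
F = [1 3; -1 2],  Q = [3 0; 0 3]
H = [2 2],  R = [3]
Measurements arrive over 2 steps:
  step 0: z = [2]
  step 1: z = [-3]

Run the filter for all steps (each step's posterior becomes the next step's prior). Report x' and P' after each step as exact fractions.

step 0: x' = [-118/127, 197/127], P' = [355/127 -301/127; -301/127 340/127]
step 1: x' = [-1115/5347, -44812/37429], P' = [12654/5347 -10950/5347; -10950/5347 92508/37429]

step 0: x̄ = F·x = [-10, -5]
step 0: P̄ = F·P·Fᵀ + Q = [13 5; 5 8]
step 0: y = z − H·x̄ = [32]
step 0: S = H·P̄·Hᵀ + R = [127]
step 0: K = P̄·Hᵀ·S⁻¹ = [36/127; 26/127]
step 0: x' = x̄ + K·y = [-118/127, 197/127]
step 0: P' = (I − K·H)·P̄ = [355/127 -301/127; -301/127 340/127]
step 1: x̄ = F·x = [473/127, 512/127]
step 1: P̄ = F·P·Fᵀ + Q = [1990/127 1986/127; 1986/127 3300/127]
step 1: y = z − H·x̄ = [-2351/127]
step 1: S = H·P̄·Hᵀ + R = [37429/127]
step 1: K = P̄·Hᵀ·S⁻¹ = [1136/5347; 10572/37429]
step 1: x' = x̄ + K·y = [-1115/5347, -44812/37429]
step 1: P' = (I − K·H)·P̄ = [12654/5347 -10950/5347; -10950/5347 92508/37429]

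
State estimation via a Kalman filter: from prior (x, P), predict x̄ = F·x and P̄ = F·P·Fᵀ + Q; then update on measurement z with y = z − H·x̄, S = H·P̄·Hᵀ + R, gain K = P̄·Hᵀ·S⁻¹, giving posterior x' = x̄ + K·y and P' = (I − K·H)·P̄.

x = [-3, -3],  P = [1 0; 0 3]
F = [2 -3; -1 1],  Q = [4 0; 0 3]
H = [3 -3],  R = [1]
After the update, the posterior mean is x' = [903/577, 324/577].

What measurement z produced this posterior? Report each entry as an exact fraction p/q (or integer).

z = [3]

x̄ = F·x = [3, 0]
P̄ = F·P·Fᵀ + Q = [35 -11; -11 7]
S = H·P̄·Hᵀ + R = [577]
K = P̄·Hᵀ·S⁻¹ = [138/577; -54/577]
x' − x̄ = [-828/577, 324/577] = K·y
y = (KᵀK)⁻¹·Kᵀ·(x' − x̄) = [-6]
z = y + H·x̄ = [-6] + [9] = [3]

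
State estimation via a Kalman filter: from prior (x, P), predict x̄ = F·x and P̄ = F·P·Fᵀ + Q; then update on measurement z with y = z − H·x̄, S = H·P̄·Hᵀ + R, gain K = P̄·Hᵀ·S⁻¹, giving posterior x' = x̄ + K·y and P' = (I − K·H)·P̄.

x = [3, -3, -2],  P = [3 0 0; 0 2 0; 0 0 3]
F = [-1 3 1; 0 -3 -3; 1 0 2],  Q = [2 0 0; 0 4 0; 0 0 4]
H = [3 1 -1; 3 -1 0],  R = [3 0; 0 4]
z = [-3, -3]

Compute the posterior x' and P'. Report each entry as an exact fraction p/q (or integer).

x̄ = F·x = [-14, 15, -1]
P̄ = F·P·Fᵀ + Q = [26 -27 3; -27 49 -18; 3 -18 19]
y = z − H·x̄ = [23, 54]
S = H·P̄·Hᵀ + R = [161 158; 158 449]
K = P̄·Hᵀ·S⁻¹ = [1654/15775 3107/15775; 14254/47325 -18718/47325; -16838/47325 8771/47325]
x' = x̄ + K·y = [-3006/3155, 5389/9465, 7807/9465]
P' = (I − K·H)·P̄ = [4523/15775 1141/15775 9748/15775; 1141/15775 85141/47325 52648/47325; 9748/15775 52648/47325 190894/47325]

x' = [-3006/3155, 5389/9465, 7807/9465]
P' = [4523/15775 1141/15775 9748/15775; 1141/15775 85141/47325 52648/47325; 9748/15775 52648/47325 190894/47325]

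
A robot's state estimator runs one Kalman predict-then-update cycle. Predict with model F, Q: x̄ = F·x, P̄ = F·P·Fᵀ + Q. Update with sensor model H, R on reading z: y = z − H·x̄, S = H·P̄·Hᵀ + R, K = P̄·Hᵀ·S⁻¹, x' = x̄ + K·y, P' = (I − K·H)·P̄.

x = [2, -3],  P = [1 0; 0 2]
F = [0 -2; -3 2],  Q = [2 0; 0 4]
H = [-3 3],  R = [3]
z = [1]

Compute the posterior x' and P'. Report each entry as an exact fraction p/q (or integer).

x' = [-69/71, -109/142]
P' = [224/71 215/71; 215/71 459/142]

x̄ = F·x = [6, -12]
P̄ = F·P·Fᵀ + Q = [10 -8; -8 21]
y = z − H·x̄ = [55]
S = H·P̄·Hᵀ + R = [426]
K = P̄·Hᵀ·S⁻¹ = [-9/71; 29/142]
x' = x̄ + K·y = [-69/71, -109/142]
P' = (I − K·H)·P̄ = [224/71 215/71; 215/71 459/142]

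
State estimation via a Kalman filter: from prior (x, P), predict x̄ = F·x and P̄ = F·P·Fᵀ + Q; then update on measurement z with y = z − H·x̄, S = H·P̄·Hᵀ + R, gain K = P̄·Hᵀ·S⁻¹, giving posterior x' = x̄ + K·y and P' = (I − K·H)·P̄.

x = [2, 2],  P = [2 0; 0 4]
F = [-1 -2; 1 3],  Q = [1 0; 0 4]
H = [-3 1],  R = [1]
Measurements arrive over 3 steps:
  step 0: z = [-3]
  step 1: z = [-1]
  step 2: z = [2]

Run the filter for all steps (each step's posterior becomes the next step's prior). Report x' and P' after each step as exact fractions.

step 0: x̄ = F·x = [-6, 8]
step 0: P̄ = F·P·Fᵀ + Q = [19 -26; -26 42]
step 0: y = z − H·x̄ = [-29]
step 0: S = H·P̄·Hᵀ + R = [370]
step 0: K = P̄·Hᵀ·S⁻¹ = [-83/370; 12/37]
step 0: x' = x̄ + K·y = [187/370, -52/37]
step 0: P' = (I − K·H)·P̄ = [141/370 34/37; 34/37 114/37]
step 1: x̄ = F·x = [853/370, -1373/370]
step 1: P̄ = F·P·Fᵀ + Q = [6431/370 -8681/370; -8681/370 13921/370]
step 1: y = z − H·x̄ = [1781/185]
step 1: S = H·P̄·Hᵀ + R = [62128/185]
step 1: K = P̄·Hᵀ·S⁻¹ = [-13987/62128; 9991/31064]
step 1: x' = x̄ + K·y = [8577/62128, -19089/31064]
step 1: P' = (I − K·H)·P̄ = [22359/62128 26545/31064; 26545/31064 44813/15532]
step 2: x̄ = F·x = [67779/62128, -105957/62128]
step 2: P̄ = F·P·Fᵀ + Q = [1013855/62128 -1363321/62128; -1363321/62128 2202679/62128]
step 2: y = z − H·x̄ = [216775/31064]
step 2: S = H·P̄·Hᵀ + R = [4892357/15532]
step 2: K = P̄·Hᵀ·S⁻¹ = [-2202443/9784714; 3146321/9784714]
step 2: x' = x̄ + K·y = [-18778717/39138856, 21074461/39138856]
step 2: P' = (I − K·H)·P̄ = [14085171/39138856 33445741/39138856; 33445741/39138856 112922507/39138856]

step 0: x' = [187/370, -52/37], P' = [141/370 34/37; 34/37 114/37]
step 1: x' = [8577/62128, -19089/31064], P' = [22359/62128 26545/31064; 26545/31064 44813/15532]
step 2: x' = [-18778717/39138856, 21074461/39138856], P' = [14085171/39138856 33445741/39138856; 33445741/39138856 112922507/39138856]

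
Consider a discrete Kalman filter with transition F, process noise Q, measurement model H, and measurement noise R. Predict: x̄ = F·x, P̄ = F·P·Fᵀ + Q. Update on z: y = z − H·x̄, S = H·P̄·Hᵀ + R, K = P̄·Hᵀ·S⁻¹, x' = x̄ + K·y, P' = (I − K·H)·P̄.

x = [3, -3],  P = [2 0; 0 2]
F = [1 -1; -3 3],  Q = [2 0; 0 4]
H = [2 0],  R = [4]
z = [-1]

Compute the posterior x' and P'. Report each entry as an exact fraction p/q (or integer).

x̄ = F·x = [6, -18]
P̄ = F·P·Fᵀ + Q = [6 -12; -12 40]
y = z − H·x̄ = [-13]
S = H·P̄·Hᵀ + R = [28]
K = P̄·Hᵀ·S⁻¹ = [3/7; -6/7]
x' = x̄ + K·y = [3/7, -48/7]
P' = (I − K·H)·P̄ = [6/7 -12/7; -12/7 136/7]

x' = [3/7, -48/7]
P' = [6/7 -12/7; -12/7 136/7]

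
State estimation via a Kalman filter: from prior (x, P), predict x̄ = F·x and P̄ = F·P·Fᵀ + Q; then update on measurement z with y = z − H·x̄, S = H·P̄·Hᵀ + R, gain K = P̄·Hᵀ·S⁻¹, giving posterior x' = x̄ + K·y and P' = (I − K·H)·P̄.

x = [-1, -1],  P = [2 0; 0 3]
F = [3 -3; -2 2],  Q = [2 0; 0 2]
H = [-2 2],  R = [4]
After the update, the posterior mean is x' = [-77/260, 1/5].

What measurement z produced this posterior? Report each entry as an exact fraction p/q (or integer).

x̄ = F·x = [0, 0]
P̄ = F·P·Fᵀ + Q = [47 -30; -30 22]
S = H·P̄·Hᵀ + R = [520]
K = P̄·Hᵀ·S⁻¹ = [-77/260; 1/5]
x' − x̄ = [-77/260, 1/5] = K·y
y = (KᵀK)⁻¹·Kᵀ·(x' − x̄) = [1]
z = y + H·x̄ = [1] + [0] = [1]

z = [1]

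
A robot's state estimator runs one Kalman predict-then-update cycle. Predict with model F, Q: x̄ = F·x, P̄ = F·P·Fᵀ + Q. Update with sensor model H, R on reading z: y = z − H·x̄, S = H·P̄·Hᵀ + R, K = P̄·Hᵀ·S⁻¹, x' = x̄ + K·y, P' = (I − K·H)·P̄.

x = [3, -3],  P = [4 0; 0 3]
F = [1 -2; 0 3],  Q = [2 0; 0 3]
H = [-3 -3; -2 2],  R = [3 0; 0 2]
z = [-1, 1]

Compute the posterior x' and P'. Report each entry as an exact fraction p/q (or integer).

x̄ = F·x = [9, -9]
P̄ = F·P·Fᵀ + Q = [18 -18; -18 30]
y = z − H·x̄ = [-1, 37]
S = H·P̄·Hᵀ + R = [111 -72; -72 338]
K = P̄·Hᵀ·S⁻¹ = [-864/5389 -1332/5389; -876/5389 1344/5389]
x' = x̄ + K·y = [81/5389, 2103/5389]
P' = (I − K·H)·P̄ = [1098/5389 -234/5389; -234/5389 1110/5389]

x' = [81/5389, 2103/5389]
P' = [1098/5389 -234/5389; -234/5389 1110/5389]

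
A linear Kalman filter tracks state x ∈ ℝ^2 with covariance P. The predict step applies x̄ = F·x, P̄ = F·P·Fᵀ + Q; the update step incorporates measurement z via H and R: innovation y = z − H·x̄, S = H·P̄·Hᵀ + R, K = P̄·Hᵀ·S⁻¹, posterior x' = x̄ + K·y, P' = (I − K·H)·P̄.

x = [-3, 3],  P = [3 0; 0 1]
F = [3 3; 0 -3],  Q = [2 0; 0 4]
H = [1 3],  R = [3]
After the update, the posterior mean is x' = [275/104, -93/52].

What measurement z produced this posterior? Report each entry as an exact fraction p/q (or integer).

z = [-2]

x̄ = F·x = [0, -9]
P̄ = F·P·Fᵀ + Q = [38 -9; -9 13]
S = H·P̄·Hᵀ + R = [104]
K = P̄·Hᵀ·S⁻¹ = [11/104; 15/52]
x' − x̄ = [275/104, 375/52] = K·y
y = (KᵀK)⁻¹·Kᵀ·(x' − x̄) = [25]
z = y + H·x̄ = [25] + [-27] = [-2]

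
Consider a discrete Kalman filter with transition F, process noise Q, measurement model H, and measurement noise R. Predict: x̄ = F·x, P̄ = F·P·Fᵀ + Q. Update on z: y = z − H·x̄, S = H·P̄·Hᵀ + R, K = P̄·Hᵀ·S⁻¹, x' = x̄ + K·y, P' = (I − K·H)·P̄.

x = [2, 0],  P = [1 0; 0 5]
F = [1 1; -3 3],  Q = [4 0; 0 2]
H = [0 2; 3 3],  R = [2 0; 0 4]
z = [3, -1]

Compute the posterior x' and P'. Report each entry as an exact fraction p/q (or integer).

x̄ = F·x = [2, -6]
P̄ = F·P·Fᵀ + Q = [10 12; 12 56]
y = z − H·x̄ = [15, 11]
S = H·P̄·Hᵀ + R = [226 408; 408 814]
K = P̄·Hᵀ·S⁻¹ = [-264/625 183/625; 1984/4375 102/4375]
x' = x̄ + K·y = [-697/625, 4632/4375]
P' = (I − K·H)·P̄ = [508/625 -264/625; -264/625 1984/4375]

x' = [-697/625, 4632/4375]
P' = [508/625 -264/625; -264/625 1984/4375]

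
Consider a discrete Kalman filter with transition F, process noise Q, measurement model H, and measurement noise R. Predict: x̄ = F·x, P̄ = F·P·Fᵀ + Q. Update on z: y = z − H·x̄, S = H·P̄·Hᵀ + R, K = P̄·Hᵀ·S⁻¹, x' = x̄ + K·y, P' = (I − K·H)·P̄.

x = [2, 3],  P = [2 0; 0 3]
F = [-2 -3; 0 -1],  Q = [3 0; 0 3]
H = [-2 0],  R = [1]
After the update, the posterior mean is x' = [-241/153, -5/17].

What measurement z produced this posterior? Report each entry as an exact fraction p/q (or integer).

x̄ = F·x = [-13, -3]
P̄ = F·P·Fᵀ + Q = [38 9; 9 6]
S = H·P̄·Hᵀ + R = [153]
K = P̄·Hᵀ·S⁻¹ = [-76/153; -2/17]
x' − x̄ = [1748/153, 46/17] = K·y
y = (KᵀK)⁻¹·Kᵀ·(x' − x̄) = [-23]
z = y + H·x̄ = [-23] + [26] = [3]

z = [3]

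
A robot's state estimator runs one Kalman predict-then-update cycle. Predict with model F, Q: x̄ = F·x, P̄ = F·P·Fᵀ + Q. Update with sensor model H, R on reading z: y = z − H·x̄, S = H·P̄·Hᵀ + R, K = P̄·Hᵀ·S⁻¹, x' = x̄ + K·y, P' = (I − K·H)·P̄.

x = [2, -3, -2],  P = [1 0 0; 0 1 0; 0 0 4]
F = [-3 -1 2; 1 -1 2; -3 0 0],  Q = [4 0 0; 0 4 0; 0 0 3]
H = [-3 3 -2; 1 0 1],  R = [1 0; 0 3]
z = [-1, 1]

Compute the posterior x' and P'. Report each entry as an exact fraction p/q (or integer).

x' = [461/471, 655/1413, -142/471]
P' = [5429/1099 10603/3297 -412/157; 10603/3297 28253/9891 -332/471; -412/157 -332/471 461/157]

x̄ = F·x = [-7, 1, -6]
P̄ = F·P·Fᵀ + Q = [30 14 9; 14 22 -3; 9 -3 12]
y = z − H·x̄ = [-37, 14]
S = H·P̄·Hᵀ + R = [409 -126; -126 63]
K = P̄·Hᵀ·S⁻¹ = [12/157 2545/3297; 52/157 8279/9891; -18/157 49/471]
x' = x̄ + K·y = [461/471, 655/1413, -142/471]
P' = (I − K·H)·P̄ = [5429/1099 10603/3297 -412/157; 10603/3297 28253/9891 -332/471; -412/157 -332/471 461/157]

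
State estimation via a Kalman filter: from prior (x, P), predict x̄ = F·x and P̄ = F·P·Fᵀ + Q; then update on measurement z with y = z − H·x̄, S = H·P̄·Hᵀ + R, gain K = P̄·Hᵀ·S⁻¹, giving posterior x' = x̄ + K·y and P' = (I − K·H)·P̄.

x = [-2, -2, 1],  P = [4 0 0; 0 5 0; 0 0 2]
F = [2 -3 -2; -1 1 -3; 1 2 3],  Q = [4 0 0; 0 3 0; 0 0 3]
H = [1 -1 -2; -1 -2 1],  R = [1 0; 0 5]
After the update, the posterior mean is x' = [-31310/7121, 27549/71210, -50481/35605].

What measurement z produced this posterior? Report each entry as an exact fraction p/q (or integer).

x̄ = F·x = [0, -3, -3]
P̄ = F·P·Fᵀ + Q = [73 -11 -34; -11 30 -12; -34 -12 45]
S = H·P̄·Hᵀ + R = [394 -230; -230 315]
K = P̄·Hᵀ·S⁻¹ = [2833/7121 147/7121; -3877/14242 -13972/35605; -1159/7121 7411/35605]
x' − x̄ = [-31310/7121, 241179/71210, 56334/35605] = K·y
y = (KᵀK)⁻¹·Kᵀ·(x' − x̄) = [-11, -1]
z = y + H·x̄ = [-11, -1] + [9, 3] = [-2, 2]

z = [-2, 2]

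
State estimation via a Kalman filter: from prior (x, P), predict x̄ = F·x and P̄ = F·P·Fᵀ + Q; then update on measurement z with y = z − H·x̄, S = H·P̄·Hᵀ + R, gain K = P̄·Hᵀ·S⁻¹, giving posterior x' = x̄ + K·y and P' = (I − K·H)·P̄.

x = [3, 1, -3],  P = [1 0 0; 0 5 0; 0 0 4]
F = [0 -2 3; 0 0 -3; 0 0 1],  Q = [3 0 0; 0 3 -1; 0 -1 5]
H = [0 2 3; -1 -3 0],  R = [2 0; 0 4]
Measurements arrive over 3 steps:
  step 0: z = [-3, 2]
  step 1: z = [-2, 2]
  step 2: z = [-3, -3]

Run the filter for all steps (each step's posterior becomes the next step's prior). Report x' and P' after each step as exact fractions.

step 0: x̄ = F·x = [-11, 9, -3]
step 0: P̄ = F·P·Fᵀ + Q = [59 -36 12; -36 39 -13; 12 -13 9]
step 0: y = z − H·x̄ = [-12, 18]
step 0: S = H·P̄·Hᵀ + R = [83 -81; -81 198]
step 0: K = P̄·Hᵀ·S⁻¹ = [-351/1097 1151/9873; 129/1097 -396/1097; 265/1097 258/1097]
step 0: x' = x̄ + K·y = [-5553/1097, 1197/1097, -1827/1097]
step 0: P' = (I − K·H)·P̄ = [412384/9873 -15444/1097 10062/1097; -15444/1097 5676/1097 -3698/1097; 10062/1097 -3698/1097 2642/1097]
step 1: x̄ = F·x = [-7875/1097, 5481/1097, -1827/1097]
step 1: P̄ = F·P·Fᵀ + Q = [94149/1097 -45966/1097 15322/1097; -45966/1097 27069/1097 -9023/1097; 15322/1097 -9023/1097 8127/1097]
step 1: y = z − H·x̄ = [-7675/1097, 10762/1097]
step 1: S = H·P̄·Hᵀ + R = [75337/1097 -35241/1097; -35241/1097 66362/1097]
step 1: K = P̄·Hᵀ·S⁻¹ = [-1375239/3425329 1527831/3425329; 505401/3425329 -1550604/3425329; 760601/3425329 1010242/3425329]
step 1: x' = x̄ + K·y = [20976/3425329, -1633842/3425329, -1115282/3425329]
step 1: P' = (I − K·H)·P̄ = [175420224/3425329 -60510516/3425329 39423518/3425329; -60510516/3425329 22237644/3425329 -14488162/3425329; 39423518/3425329 -14488162/3425329 10165842/3425329]
step 2: x̄ = F·x = [-78162/3425329, 3345846/3425329, -1115282/3425329]
step 2: P̄ = F·P·Fᵀ + Q = [364577085/3425329 -178421550/3425329 59473850/3425329; -178421550/3425329 101768565/3425329 -33922855/3425329; 59473850/3425329 -33922855/3425329 27292487/3425329]
step 2: y = z − H·x̄ = [-13621833/3425329, -316611/3425329]
step 2: S = H·P̄·Hᵀ + R = [252483041/3425329 -126884145/3425329; -126884145/3425329 223666186/3425329]
step 2: K = P̄·Hᵀ·S⁻¹ = [-5327757375/11786410169 5972229135/11786410169; 1945097985/11786410169 -5582902380/11786410169; 2482960609/11786410169 3637345490/11786410169]
step 2: x' = x̄ + K·y = [20366422728/11786410169, 4293696081/11786410169, -14048072305/11786410169]
step 2: P' = (I − K·H)·P̄ = [679375056960/11786410169 -234421324500/11786410169 152729044750/11786410169; -234421324500/11786410169 85584311340/11786410169 -55759475570/11786410169; 152729044750/11786410169 -55759475570/11786410169 38828290786/11786410169]

step 0: x' = [-5553/1097, 1197/1097, -1827/1097], P' = [412384/9873 -15444/1097 10062/1097; -15444/1097 5676/1097 -3698/1097; 10062/1097 -3698/1097 2642/1097]
step 1: x' = [20976/3425329, -1633842/3425329, -1115282/3425329], P' = [175420224/3425329 -60510516/3425329 39423518/3425329; -60510516/3425329 22237644/3425329 -14488162/3425329; 39423518/3425329 -14488162/3425329 10165842/3425329]
step 2: x' = [20366422728/11786410169, 4293696081/11786410169, -14048072305/11786410169], P' = [679375056960/11786410169 -234421324500/11786410169 152729044750/11786410169; -234421324500/11786410169 85584311340/11786410169 -55759475570/11786410169; 152729044750/11786410169 -55759475570/11786410169 38828290786/11786410169]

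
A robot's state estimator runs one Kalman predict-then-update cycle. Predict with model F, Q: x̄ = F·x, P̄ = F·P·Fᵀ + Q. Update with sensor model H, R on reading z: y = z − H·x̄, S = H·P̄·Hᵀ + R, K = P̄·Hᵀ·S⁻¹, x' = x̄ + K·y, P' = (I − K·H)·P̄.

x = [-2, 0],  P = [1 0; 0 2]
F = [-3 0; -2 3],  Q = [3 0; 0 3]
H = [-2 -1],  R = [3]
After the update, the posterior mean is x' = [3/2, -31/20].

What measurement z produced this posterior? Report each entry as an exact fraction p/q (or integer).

x̄ = F·x = [6, 4]
P̄ = F·P·Fᵀ + Q = [12 6; 6 25]
S = H·P̄·Hᵀ + R = [100]
K = P̄·Hᵀ·S⁻¹ = [-3/10; -37/100]
x' − x̄ = [-9/2, -111/20] = K·y
y = (KᵀK)⁻¹·Kᵀ·(x' − x̄) = [15]
z = y + H·x̄ = [15] + [-16] = [-1]

z = [-1]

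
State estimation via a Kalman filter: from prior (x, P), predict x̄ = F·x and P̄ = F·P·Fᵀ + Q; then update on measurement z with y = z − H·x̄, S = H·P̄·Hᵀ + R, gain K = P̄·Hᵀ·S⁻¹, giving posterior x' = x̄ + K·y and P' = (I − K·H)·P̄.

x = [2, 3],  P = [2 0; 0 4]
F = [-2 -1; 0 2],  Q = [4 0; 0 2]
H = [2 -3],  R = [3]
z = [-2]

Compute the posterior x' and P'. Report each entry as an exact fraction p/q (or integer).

x' = [-119/65, -6/13]
P' = [2064/325 264/65; 264/65 38/13]

x̄ = F·x = [-7, 6]
P̄ = F·P·Fᵀ + Q = [16 -8; -8 18]
y = z − H·x̄ = [30]
S = H·P̄·Hᵀ + R = [325]
K = P̄·Hᵀ·S⁻¹ = [56/325; -14/65]
x' = x̄ + K·y = [-119/65, -6/13]
P' = (I − K·H)·P̄ = [2064/325 264/65; 264/65 38/13]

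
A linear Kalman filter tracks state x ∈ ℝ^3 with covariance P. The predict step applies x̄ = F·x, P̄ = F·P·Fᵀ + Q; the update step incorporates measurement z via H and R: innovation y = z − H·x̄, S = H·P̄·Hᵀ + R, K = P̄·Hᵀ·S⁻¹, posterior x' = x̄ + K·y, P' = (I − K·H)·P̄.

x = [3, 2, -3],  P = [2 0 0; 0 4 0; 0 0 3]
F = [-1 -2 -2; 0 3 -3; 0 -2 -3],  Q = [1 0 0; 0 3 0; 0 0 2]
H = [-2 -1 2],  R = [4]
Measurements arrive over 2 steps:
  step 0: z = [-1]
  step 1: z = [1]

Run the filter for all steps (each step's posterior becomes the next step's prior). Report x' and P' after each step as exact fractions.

step 0: x̄ = F·x = [-1, 15, 5]
step 0: P̄ = F·P·Fᵀ + Q = [31 -6 34; -6 66 3; 34 3 45]
step 0: y = z − H·x̄ = [2]
step 0: S = H·P̄·Hᵀ + R = [66]
step 0: K = P̄·Hᵀ·S⁻¹ = [2/11; -8/11; 19/66]
step 0: x' = x̄ + K·y = [-7/11, 149/11, 184/33]
step 0: P' = (I − K·H)·P̄ = [317/11 30/11 336/11; 30/11 342/11 185/11; 336/11 185/11 2609/66]
step 1: x̄ = F·x = [-1241/33, 263/11, -482/11]
step 1: P̄ = F·P·Fᵀ + Q = [19138/33 1475/11 6895/11; 1475/11 7389/22 2613/22; 6895/11 2613/22 15047/22]
step 1: y = z − H·x̄ = [112/3]
step 1: S = H·P̄·Hᵀ + R = [2653/6]
step 1: K = P̄·Hᵀ·S⁻¹ = [-242/2653; -2199/2653; -27/2653]
step 1: x' = x̄ + K·y = [-170977/4169, -29331/4169, -184262/4169]
step 1: P' = (I − K·H)·P̄ = [16817004/29183 2937552/29183 18280456/29183; 2937552/29183 936240/29183 3357294/29183; 18280456/29183 3357294/29183 19958509/29183]

step 0: x' = [-7/11, 149/11, 184/33], P' = [317/11 30/11 336/11; 30/11 342/11 185/11; 336/11 185/11 2609/66]
step 1: x' = [-170977/4169, -29331/4169, -184262/4169], P' = [16817004/29183 2937552/29183 18280456/29183; 2937552/29183 936240/29183 3357294/29183; 18280456/29183 3357294/29183 19958509/29183]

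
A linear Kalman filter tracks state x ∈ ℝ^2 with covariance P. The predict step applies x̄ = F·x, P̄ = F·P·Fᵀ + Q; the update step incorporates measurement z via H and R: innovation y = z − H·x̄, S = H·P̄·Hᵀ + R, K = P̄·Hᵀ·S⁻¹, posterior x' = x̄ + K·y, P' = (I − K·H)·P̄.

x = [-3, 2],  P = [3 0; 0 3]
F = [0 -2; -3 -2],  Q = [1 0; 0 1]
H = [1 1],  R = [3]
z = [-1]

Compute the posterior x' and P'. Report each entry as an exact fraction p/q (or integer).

x̄ = F·x = [-4, 5]
P̄ = F·P·Fᵀ + Q = [13 12; 12 40]
y = z − H·x̄ = [-2]
S = H·P̄·Hᵀ + R = [80]
K = P̄·Hᵀ·S⁻¹ = [5/16; 13/20]
x' = x̄ + K·y = [-37/8, 37/10]
P' = (I − K·H)·P̄ = [83/16 -17/4; -17/4 31/5]

x' = [-37/8, 37/10]
P' = [83/16 -17/4; -17/4 31/5]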